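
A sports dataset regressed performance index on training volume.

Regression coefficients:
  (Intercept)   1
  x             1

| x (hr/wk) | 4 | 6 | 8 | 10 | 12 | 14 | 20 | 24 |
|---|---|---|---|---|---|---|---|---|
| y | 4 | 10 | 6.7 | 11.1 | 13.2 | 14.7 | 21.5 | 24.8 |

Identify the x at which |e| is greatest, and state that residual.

x = 6, e = 3

x=4: ŷ = 1 + 4 = 5; e = 4 − 5 = -1
x=6: ŷ = 1 + 6 = 7; e = 10 − 7 = 3
x=8: ŷ = 1 + 8 = 9; e = 6.7 − 9 = -2.3
x=10: ŷ = 1 + 10 = 11; e = 11.1 − 11 = 0.1
x=12: ŷ = 1 + 12 = 13; e = 13.2 − 13 = 0.2
x=14: ŷ = 1 + 14 = 15; e = 14.7 − 15 = -0.3
x=20: ŷ = 1 + 20 = 21; e = 21.5 − 21 = 0.5
x=24: ŷ = 1 + 24 = 25; e = 24.8 − 25 = -0.2
Largest |e| is 3 at x = 6, residual 3.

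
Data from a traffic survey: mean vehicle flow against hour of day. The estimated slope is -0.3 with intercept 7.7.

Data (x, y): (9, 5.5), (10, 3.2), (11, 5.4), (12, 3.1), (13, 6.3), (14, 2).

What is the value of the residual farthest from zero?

x=9: ŷ = 7.7 − 0.3·9 = 5; e = 5.5 − 5 = 0.5
x=10: ŷ = 7.7 − 0.3·10 = 4.7; e = 3.2 − 4.7 = -1.5
x=11: ŷ = 7.7 − 0.3·11 = 4.4; e = 5.4 − 4.4 = 1
x=12: ŷ = 7.7 − 0.3·12 = 4.1; e = 3.1 − 4.1 = -1
x=13: ŷ = 7.7 − 0.3·13 = 3.8; e = 6.3 − 3.8 = 2.5
x=14: ŷ = 7.7 − 0.3·14 = 3.5; e = 2 − 3.5 = -1.5
Largest |e| is 2.5 at x = 13, residual 2.5.

e = 2.5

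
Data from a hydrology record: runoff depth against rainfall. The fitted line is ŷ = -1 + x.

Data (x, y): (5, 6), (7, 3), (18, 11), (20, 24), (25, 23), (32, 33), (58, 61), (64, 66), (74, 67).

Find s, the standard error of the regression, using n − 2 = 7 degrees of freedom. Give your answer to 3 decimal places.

s = 4.472

x=5: ŷ = -1 + 5 = 4; e = 6 − 4 = 2
x=7: ŷ = -1 + 7 = 6; e = 3 − 6 = -3
x=18: ŷ = -1 + 18 = 17; e = 11 − 17 = -6
x=20: ŷ = -1 + 20 = 19; e = 24 − 19 = 5
x=25: ŷ = -1 + 25 = 24; e = 23 − 24 = -1
x=32: ŷ = -1 + 32 = 31; e = 33 − 31 = 2
x=58: ŷ = -1 + 58 = 57; e = 61 − 57 = 4
x=64: ŷ = -1 + 64 = 63; e = 66 − 63 = 3
x=74: ŷ = -1 + 74 = 73; e = 67 − 73 = -6
SSE = 4 + 9 + 36 + 25 + 1 + 4 + 16 + 9 + 36 = 140
s = √(140/7) = √20 ≈ 4.472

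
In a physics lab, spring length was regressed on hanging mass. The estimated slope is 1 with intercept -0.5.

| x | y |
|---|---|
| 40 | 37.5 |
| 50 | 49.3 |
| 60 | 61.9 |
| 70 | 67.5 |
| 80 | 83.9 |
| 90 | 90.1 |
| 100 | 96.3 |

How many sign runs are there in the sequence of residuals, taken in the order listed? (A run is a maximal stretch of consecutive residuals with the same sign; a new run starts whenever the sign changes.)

x=40: ŷ = -0.5 + 40 = 39.5; r = 37.5 − 39.5 = -2
x=50: ŷ = -0.5 + 50 = 49.5; r = 49.3 − 49.5 = -0.2
x=60: ŷ = -0.5 + 60 = 59.5; r = 61.9 − 59.5 = 2.4
x=70: ŷ = -0.5 + 70 = 69.5; r = 67.5 − 69.5 = -2
x=80: ŷ = -0.5 + 80 = 79.5; r = 83.9 − 79.5 = 4.4
x=90: ŷ = -0.5 + 90 = 89.5; r = 90.1 − 89.5 = 0.6
x=100: ŷ = -0.5 + 100 = 99.5; r = 96.3 − 99.5 = -3.2
Signs: − − + − + + −
Runs: −×2, +×1, −×1, +×2, −×1 → 5

5 runs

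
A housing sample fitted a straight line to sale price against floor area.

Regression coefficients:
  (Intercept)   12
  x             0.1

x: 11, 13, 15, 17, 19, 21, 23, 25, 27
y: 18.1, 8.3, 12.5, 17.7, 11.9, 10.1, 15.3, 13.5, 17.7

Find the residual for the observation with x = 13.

r = -5

ŷ = 12 + 0.1·13 = 13.3
r = 8.3 − 13.3 = -5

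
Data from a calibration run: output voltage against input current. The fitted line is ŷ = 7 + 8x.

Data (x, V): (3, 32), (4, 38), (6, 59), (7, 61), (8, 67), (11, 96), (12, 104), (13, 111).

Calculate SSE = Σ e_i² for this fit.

x=3: ŷ = 7 + 8·3 = 31; e = 32 − 31 = 1
x=4: ŷ = 7 + 8·4 = 39; e = 38 − 39 = -1
x=6: ŷ = 7 + 8·6 = 55; e = 59 − 55 = 4
x=7: ŷ = 7 + 8·7 = 63; e = 61 − 63 = -2
x=8: ŷ = 7 + 8·8 = 71; e = 67 − 71 = -4
x=11: ŷ = 7 + 8·11 = 95; e = 96 − 95 = 1
x=12: ŷ = 7 + 8·12 = 103; e = 104 − 103 = 1
x=13: ŷ = 7 + 8·13 = 111; e = 111 − 111 = 0
SSE = 1 + 1 + 16 + 4 + 16 + 1 + 1 + 0 = 40

SSE = 40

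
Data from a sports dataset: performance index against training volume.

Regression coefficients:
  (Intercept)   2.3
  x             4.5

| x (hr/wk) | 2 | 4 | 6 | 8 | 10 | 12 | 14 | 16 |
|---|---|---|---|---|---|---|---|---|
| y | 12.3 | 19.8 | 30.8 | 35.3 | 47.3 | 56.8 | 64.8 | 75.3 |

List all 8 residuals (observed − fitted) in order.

x=2: ŷ = 2.3 + 4.5·2 = 11.3; e = 12.3 − 11.3 = 1
x=4: ŷ = 2.3 + 4.5·4 = 20.3; e = 19.8 − 20.3 = -0.5
x=6: ŷ = 2.3 + 4.5·6 = 29.3; e = 30.8 − 29.3 = 1.5
x=8: ŷ = 2.3 + 4.5·8 = 38.3; e = 35.3 − 38.3 = -3
x=10: ŷ = 2.3 + 4.5·10 = 47.3; e = 47.3 − 47.3 = 0
x=12: ŷ = 2.3 + 4.5·12 = 56.3; e = 56.8 − 56.3 = 0.5
x=14: ŷ = 2.3 + 4.5·14 = 65.3; e = 64.8 − 65.3 = -0.5
x=16: ŷ = 2.3 + 4.5·16 = 74.3; e = 75.3 − 74.3 = 1

1, -0.5, 1.5, -3, 0, 0.5, -0.5, 1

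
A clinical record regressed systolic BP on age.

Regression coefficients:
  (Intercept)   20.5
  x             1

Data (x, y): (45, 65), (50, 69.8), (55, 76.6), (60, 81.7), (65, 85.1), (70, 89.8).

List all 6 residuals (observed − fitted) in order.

-0.5, -0.7, 1.1, 1.2, -0.4, -0.7

x=45: ŷ = 20.5 + 45 = 65.5; r = 65 − 65.5 = -0.5
x=50: ŷ = 20.5 + 50 = 70.5; r = 69.8 − 70.5 = -0.7
x=55: ŷ = 20.5 + 55 = 75.5; r = 76.6 − 75.5 = 1.1
x=60: ŷ = 20.5 + 60 = 80.5; r = 81.7 − 80.5 = 1.2
x=65: ŷ = 20.5 + 65 = 85.5; r = 85.1 − 85.5 = -0.4
x=70: ŷ = 20.5 + 70 = 90.5; r = 89.8 − 90.5 = -0.7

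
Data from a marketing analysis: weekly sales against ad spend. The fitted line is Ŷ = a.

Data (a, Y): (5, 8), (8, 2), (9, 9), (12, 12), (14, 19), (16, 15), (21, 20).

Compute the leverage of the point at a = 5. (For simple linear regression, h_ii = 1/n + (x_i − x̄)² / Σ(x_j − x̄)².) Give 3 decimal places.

ā = (5 + 8 + 9 + 12 + 14 + 16 + 21)/7 = 12.1429
Σ(a − ā)² = 51.0204 + 17.1633 + 9.87755 + 0.0204082 + 3.44898 + 14.8776 + 78.449 = 174.857
h = 1/7 + (-7.14286)²/174.857 = 0.142857 + 0.291783 = 0.435

h = 0.435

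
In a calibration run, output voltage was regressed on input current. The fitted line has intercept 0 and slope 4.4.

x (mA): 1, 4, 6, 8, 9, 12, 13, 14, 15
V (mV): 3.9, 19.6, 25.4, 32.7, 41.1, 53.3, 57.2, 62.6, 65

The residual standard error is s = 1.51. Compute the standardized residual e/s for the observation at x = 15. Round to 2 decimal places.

V̂ = 4.4·15 = 66
e = 65 − 66 = -1
e/s = -1 / 1.51 = -0.66

-0.66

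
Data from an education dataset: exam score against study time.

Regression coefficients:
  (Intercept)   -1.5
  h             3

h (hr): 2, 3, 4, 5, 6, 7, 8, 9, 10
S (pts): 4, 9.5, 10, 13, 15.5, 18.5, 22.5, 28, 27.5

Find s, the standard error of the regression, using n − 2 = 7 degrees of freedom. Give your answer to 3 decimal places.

s = 1.414

h=2: ŷ = -1.5 + 3·2 = 4.5; r = 4 − 4.5 = -0.5
h=3: ŷ = -1.5 + 3·3 = 7.5; r = 9.5 − 7.5 = 2
h=4: ŷ = -1.5 + 3·4 = 10.5; r = 10 − 10.5 = -0.5
h=5: ŷ = -1.5 + 3·5 = 13.5; r = 13 − 13.5 = -0.5
h=6: ŷ = -1.5 + 3·6 = 16.5; r = 15.5 − 16.5 = -1
h=7: ŷ = -1.5 + 3·7 = 19.5; r = 18.5 − 19.5 = -1
h=8: ŷ = -1.5 + 3·8 = 22.5; r = 22.5 − 22.5 = 0
h=9: ŷ = -1.5 + 3·9 = 25.5; r = 28 − 25.5 = 2.5
h=10: ŷ = -1.5 + 3·10 = 28.5; r = 27.5 − 28.5 = -1
SSE = 0.25 + 4 + 0.25 + 0.25 + 1 + 1 + 0 + 6.25 + 1 = 14
s = √(14/7) = √2 ≈ 1.414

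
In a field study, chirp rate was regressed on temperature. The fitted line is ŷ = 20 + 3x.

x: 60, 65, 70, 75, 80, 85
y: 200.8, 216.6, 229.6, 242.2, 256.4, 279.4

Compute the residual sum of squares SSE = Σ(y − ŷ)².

SSE = 43.52

x=60: ŷ = 20 + 3·60 = 200; e = 200.8 − 200 = 0.8
x=65: ŷ = 20 + 3·65 = 215; e = 216.6 − 215 = 1.6
x=70: ŷ = 20 + 3·70 = 230; e = 229.6 − 230 = -0.4
x=75: ŷ = 20 + 3·75 = 245; e = 242.2 − 245 = -2.8
x=80: ŷ = 20 + 3·80 = 260; e = 256.4 − 260 = -3.6
x=85: ŷ = 20 + 3·85 = 275; e = 279.4 − 275 = 4.4
SSE = 0.64 + 2.56 + 0.16 + 7.84 + 12.96 + 19.36 = 43.52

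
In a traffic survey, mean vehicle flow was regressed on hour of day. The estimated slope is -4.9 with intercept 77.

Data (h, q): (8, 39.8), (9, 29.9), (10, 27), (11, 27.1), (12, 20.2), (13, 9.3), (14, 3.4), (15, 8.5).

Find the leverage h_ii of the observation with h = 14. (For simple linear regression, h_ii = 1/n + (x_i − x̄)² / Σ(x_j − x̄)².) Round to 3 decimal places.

h = 0.274

h̄ = (8 + 9 + 10 + 11 + 12 + 13 + 14 + 15)/8 = 11.5
Σ(h − h̄)² = 12.25 + 6.25 + 2.25 + 0.25 + 0.25 + 2.25 + 6.25 + 12.25 = 42
h = 1/8 + (2.5)²/42 = 0.125 + 0.14881 = 0.274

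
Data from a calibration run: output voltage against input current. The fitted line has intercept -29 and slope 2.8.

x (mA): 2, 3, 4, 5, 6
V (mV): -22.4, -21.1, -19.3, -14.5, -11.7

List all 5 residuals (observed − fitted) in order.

1, -0.5, -1.5, 0.5, 0.5

x=2: V̂ = -29 + 2.8·2 = -23.4; e = -22.4 − (-23.4) = 1
x=3: V̂ = -29 + 2.8·3 = -20.6; e = -21.1 − (-20.6) = -0.5
x=4: V̂ = -29 + 2.8·4 = -17.8; e = -19.3 − (-17.8) = -1.5
x=5: V̂ = -29 + 2.8·5 = -15; e = -14.5 − (-15) = 0.5
x=6: V̂ = -29 + 2.8·6 = -12.2; e = -11.7 − (-12.2) = 0.5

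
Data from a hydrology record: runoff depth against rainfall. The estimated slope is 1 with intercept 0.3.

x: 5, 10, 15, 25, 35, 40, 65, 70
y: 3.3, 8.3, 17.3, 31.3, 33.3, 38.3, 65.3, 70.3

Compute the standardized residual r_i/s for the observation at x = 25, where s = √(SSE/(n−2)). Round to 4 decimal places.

1.9640

x=5: ŷ = 0.3 + 5 = 5.3; r = 3.3 − 5.3 = -2
x=10: ŷ = 0.3 + 10 = 10.3; r = 8.3 − 10.3 = -2
x=15: ŷ = 0.3 + 15 = 15.3; r = 17.3 − 15.3 = 2
x=25: ŷ = 0.3 + 25 = 25.3; r = 31.3 − 25.3 = 6
x=35: ŷ = 0.3 + 35 = 35.3; r = 33.3 − 35.3 = -2
x=40: ŷ = 0.3 + 40 = 40.3; r = 38.3 − 40.3 = -2
x=65: ŷ = 0.3 + 65 = 65.3; r = 65.3 − 65.3 = 0
x=70: ŷ = 0.3 + 70 = 70.3; r = 70.3 − 70.3 = 0
SSE = 4 + 4 + 4 + 36 + 4 + 4 + 0 + 0 = 56
s = √(56/6) = 3.05505
r/s = 6 / 3.05505 = 1.9640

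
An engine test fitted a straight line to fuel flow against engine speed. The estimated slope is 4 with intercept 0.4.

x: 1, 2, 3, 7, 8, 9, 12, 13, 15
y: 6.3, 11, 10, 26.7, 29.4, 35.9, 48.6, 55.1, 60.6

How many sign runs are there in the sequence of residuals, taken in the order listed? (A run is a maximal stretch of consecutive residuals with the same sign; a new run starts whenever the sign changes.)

3 runs

x=1: ŷ = 0.4 + 4·1 = 4.4; e = 6.3 − 4.4 = 1.9
x=2: ŷ = 0.4 + 4·2 = 8.4; e = 11 − 8.4 = 2.6
x=3: ŷ = 0.4 + 4·3 = 12.4; e = 10 − 12.4 = -2.4
x=7: ŷ = 0.4 + 4·7 = 28.4; e = 26.7 − 28.4 = -1.7
x=8: ŷ = 0.4 + 4·8 = 32.4; e = 29.4 − 32.4 = -3
x=9: ŷ = 0.4 + 4·9 = 36.4; e = 35.9 − 36.4 = -0.5
x=12: ŷ = 0.4 + 4·12 = 48.4; e = 48.6 − 48.4 = 0.2
x=13: ŷ = 0.4 + 4·13 = 52.4; e = 55.1 − 52.4 = 2.7
x=15: ŷ = 0.4 + 4·15 = 60.4; e = 60.6 − 60.4 = 0.2
Signs: + + − − − − + + +
Runs: +×2, −×4, +×3 → 3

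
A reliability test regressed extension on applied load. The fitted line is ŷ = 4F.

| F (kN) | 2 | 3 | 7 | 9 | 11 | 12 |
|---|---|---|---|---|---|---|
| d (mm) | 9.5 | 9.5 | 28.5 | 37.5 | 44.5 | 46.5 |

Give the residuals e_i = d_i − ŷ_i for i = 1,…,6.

F=2: ŷ = 4·2 = 8; e = 9.5 − 8 = 1.5
F=3: ŷ = 4·3 = 12; e = 9.5 − 12 = -2.5
F=7: ŷ = 4·7 = 28; e = 28.5 − 28 = 0.5
F=9: ŷ = 4·9 = 36; e = 37.5 − 36 = 1.5
F=11: ŷ = 4·11 = 44; e = 44.5 − 44 = 0.5
F=12: ŷ = 4·12 = 48; e = 46.5 − 48 = -1.5

1.5, -2.5, 0.5, 1.5, 0.5, -1.5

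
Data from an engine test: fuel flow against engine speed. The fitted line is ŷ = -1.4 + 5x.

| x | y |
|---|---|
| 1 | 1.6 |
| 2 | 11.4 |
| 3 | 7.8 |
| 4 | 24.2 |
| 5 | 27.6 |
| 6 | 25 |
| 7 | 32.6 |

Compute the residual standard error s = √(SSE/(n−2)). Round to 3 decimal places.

x=1: ŷ = -1.4 + 5·1 = 3.6; e = 1.6 − 3.6 = -2
x=2: ŷ = -1.4 + 5·2 = 8.6; e = 11.4 − 8.6 = 2.8
x=3: ŷ = -1.4 + 5·3 = 13.6; e = 7.8 − 13.6 = -5.8
x=4: ŷ = -1.4 + 5·4 = 18.6; e = 24.2 − 18.6 = 5.6
x=5: ŷ = -1.4 + 5·5 = 23.6; e = 27.6 − 23.6 = 4
x=6: ŷ = -1.4 + 5·6 = 28.6; e = 25 − 28.6 = -3.6
x=7: ŷ = -1.4 + 5·7 = 33.6; e = 32.6 − 33.6 = -1
SSE = 4 + 7.84 + 33.64 + 31.36 + 16 + 12.96 + 1 = 106.8
s = √(106.8/5) = √21.36 ≈ 4.622

s = 4.622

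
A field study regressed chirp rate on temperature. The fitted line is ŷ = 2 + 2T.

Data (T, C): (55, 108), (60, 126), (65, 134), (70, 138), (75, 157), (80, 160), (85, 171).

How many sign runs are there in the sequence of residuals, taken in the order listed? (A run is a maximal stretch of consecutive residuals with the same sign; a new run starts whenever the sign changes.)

T=55: ŷ = 2 + 2·55 = 112; e = 108 − 112 = -4
T=60: ŷ = 2 + 2·60 = 122; e = 126 − 122 = 4
T=65: ŷ = 2 + 2·65 = 132; e = 134 − 132 = 2
T=70: ŷ = 2 + 2·70 = 142; e = 138 − 142 = -4
T=75: ŷ = 2 + 2·75 = 152; e = 157 − 152 = 5
T=80: ŷ = 2 + 2·80 = 162; e = 160 − 162 = -2
T=85: ŷ = 2 + 2·85 = 172; e = 171 − 172 = -1
Signs: − + + − + − −
Runs: −×1, +×2, −×1, +×1, −×2 → 5

5 runs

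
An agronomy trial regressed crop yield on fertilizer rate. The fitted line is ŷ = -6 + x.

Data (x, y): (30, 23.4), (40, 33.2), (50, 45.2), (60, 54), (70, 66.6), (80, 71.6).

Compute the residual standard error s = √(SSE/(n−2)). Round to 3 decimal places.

s = 1.934

x=30: ŷ = -6 + 30 = 24; e = 23.4 − 24 = -0.6
x=40: ŷ = -6 + 40 = 34; e = 33.2 − 34 = -0.8
x=50: ŷ = -6 + 50 = 44; e = 45.2 − 44 = 1.2
x=60: ŷ = -6 + 60 = 54; e = 54 − 54 = 0
x=70: ŷ = -6 + 70 = 64; e = 66.6 − 64 = 2.6
x=80: ŷ = -6 + 80 = 74; e = 71.6 − 74 = -2.4
SSE = 0.36 + 0.64 + 1.44 + 0 + 6.76 + 5.76 = 14.96
s = √(14.96/4) = √3.74 ≈ 1.934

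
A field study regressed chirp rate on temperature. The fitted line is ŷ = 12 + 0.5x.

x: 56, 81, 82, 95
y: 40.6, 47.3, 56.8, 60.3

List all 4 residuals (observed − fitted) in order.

x=56: ŷ = 12 + 0.5·56 = 40; r = 40.6 − 40 = 0.6
x=81: ŷ = 12 + 0.5·81 = 52.5; r = 47.3 − 52.5 = -5.2
x=82: ŷ = 12 + 0.5·82 = 53; r = 56.8 − 53 = 3.8
x=95: ŷ = 12 + 0.5·95 = 59.5; r = 60.3 − 59.5 = 0.8

0.6, -5.2, 3.8, 0.8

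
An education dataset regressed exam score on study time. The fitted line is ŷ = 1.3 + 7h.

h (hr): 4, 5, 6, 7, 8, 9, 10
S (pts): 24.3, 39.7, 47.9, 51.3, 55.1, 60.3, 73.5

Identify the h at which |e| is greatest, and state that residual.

h = 4, e = -5

h=4: ŷ = 1.3 + 7·4 = 29.3; e = 24.3 − 29.3 = -5
h=5: ŷ = 1.3 + 7·5 = 36.3; e = 39.7 − 36.3 = 3.4
h=6: ŷ = 1.3 + 7·6 = 43.3; e = 47.9 − 43.3 = 4.6
h=7: ŷ = 1.3 + 7·7 = 50.3; e = 51.3 − 50.3 = 1
h=8: ŷ = 1.3 + 7·8 = 57.3; e = 55.1 − 57.3 = -2.2
h=9: ŷ = 1.3 + 7·9 = 64.3; e = 60.3 − 64.3 = -4
h=10: ŷ = 1.3 + 7·10 = 71.3; e = 73.5 − 71.3 = 2.2
Largest |e| is 5 at h = 4, residual -5.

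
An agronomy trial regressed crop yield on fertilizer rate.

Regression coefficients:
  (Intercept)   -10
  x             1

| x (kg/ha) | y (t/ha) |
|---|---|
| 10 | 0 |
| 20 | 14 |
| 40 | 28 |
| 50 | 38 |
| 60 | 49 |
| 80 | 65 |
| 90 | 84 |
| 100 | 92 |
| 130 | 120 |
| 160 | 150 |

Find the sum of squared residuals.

x=10: ŷ = -10 + 10 = 0; r = 0 − 0 = 0
x=20: ŷ = -10 + 20 = 10; r = 14 − 10 = 4
x=40: ŷ = -10 + 40 = 30; r = 28 − 30 = -2
x=50: ŷ = -10 + 50 = 40; r = 38 − 40 = -2
x=60: ŷ = -10 + 60 = 50; r = 49 − 50 = -1
x=80: ŷ = -10 + 80 = 70; r = 65 − 70 = -5
x=90: ŷ = -10 + 90 = 80; r = 84 − 80 = 4
x=100: ŷ = -10 + 100 = 90; r = 92 − 90 = 2
x=130: ŷ = -10 + 130 = 120; r = 120 − 120 = 0
x=160: ŷ = -10 + 160 = 150; r = 150 − 150 = 0
SSE = 0 + 16 + 4 + 4 + 1 + 25 + 16 + 4 + 0 + 0 = 70

SSE = 70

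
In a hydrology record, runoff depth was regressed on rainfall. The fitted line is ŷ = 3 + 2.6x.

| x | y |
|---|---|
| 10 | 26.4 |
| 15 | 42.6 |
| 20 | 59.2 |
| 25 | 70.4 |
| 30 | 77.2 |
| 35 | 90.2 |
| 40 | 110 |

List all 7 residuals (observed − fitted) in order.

-2.6, 0.6, 4.2, 2.4, -3.8, -3.8, 3

x=10: ŷ = 3 + 2.6·10 = 29; r = 26.4 − 29 = -2.6
x=15: ŷ = 3 + 2.6·15 = 42; r = 42.6 − 42 = 0.6
x=20: ŷ = 3 + 2.6·20 = 55; r = 59.2 − 55 = 4.2
x=25: ŷ = 3 + 2.6·25 = 68; r = 70.4 − 68 = 2.4
x=30: ŷ = 3 + 2.6·30 = 81; r = 77.2 − 81 = -3.8
x=35: ŷ = 3 + 2.6·35 = 94; r = 90.2 − 94 = -3.8
x=40: ŷ = 3 + 2.6·40 = 107; r = 110 − 107 = 3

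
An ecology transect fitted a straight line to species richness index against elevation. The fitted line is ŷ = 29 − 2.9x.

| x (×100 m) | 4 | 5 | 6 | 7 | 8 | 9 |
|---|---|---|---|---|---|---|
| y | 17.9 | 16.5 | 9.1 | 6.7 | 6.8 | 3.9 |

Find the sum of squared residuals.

SSE = 16.5

x=4: ŷ = 29 − 2.9·4 = 17.4; e = 17.9 − 17.4 = 0.5
x=5: ŷ = 29 − 2.9·5 = 14.5; e = 16.5 − 14.5 = 2
x=6: ŷ = 29 − 2.9·6 = 11.6; e = 9.1 − 11.6 = -2.5
x=7: ŷ = 29 − 2.9·7 = 8.7; e = 6.7 − 8.7 = -2
x=8: ŷ = 29 − 2.9·8 = 5.8; e = 6.8 − 5.8 = 1
x=9: ŷ = 29 − 2.9·9 = 2.9; e = 3.9 − 2.9 = 1
SSE = 0.25 + 4 + 6.25 + 4 + 1 + 1 = 16.5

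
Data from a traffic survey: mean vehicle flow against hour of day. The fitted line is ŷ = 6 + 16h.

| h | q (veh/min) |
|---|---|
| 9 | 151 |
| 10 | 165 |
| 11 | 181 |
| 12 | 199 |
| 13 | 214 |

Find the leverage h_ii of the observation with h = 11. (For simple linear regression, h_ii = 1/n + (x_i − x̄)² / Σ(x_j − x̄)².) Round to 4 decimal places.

h = 0.2000

h̄ = (9 + 10 + 11 + 12 + 13)/5 = 11
Σ(h − h̄)² = 4 + 1 + 0 + 1 + 4 = 10
h = 1/5 + (0)²/10 = 0.2 + 0 = 0.2000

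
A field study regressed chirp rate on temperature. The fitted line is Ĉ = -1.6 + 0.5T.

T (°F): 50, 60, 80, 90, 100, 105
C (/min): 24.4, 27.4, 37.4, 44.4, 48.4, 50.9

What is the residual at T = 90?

Ĉ = -1.6 + 0.5·90 = 43.4
e = 44.4 − 43.4 = 1

e = 1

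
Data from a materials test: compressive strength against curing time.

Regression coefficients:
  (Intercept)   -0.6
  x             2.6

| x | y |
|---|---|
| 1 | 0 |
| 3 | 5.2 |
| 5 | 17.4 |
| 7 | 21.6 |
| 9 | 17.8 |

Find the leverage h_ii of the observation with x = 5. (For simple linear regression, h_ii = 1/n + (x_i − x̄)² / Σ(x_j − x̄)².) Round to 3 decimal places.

h = 0.200

x̄ = (1 + 3 + 5 + 7 + 9)/5 = 5
Σ(x − x̄)² = 16 + 4 + 0 + 4 + 16 = 40
h = 1/5 + (0)²/40 = 0.2 + 0 = 0.200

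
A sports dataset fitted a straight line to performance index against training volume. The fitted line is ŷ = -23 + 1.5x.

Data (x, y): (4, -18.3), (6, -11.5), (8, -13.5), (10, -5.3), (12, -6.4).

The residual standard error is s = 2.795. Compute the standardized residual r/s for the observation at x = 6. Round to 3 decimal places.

ŷ = -23 + 1.5·6 = -14
r = -11.5 − (-14) = 2.5
r/s = 2.5 / 2.795 = 0.894

0.894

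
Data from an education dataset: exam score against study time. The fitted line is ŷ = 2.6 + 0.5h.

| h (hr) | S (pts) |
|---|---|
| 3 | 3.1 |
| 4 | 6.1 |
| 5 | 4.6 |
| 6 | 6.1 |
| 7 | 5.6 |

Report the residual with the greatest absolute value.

r = 1.5

h=3: ŷ = 2.6 + 0.5·3 = 4.1; r = 3.1 − 4.1 = -1
h=4: ŷ = 2.6 + 0.5·4 = 4.6; r = 6.1 − 4.6 = 1.5
h=5: ŷ = 2.6 + 0.5·5 = 5.1; r = 4.6 − 5.1 = -0.5
h=6: ŷ = 2.6 + 0.5·6 = 5.6; r = 6.1 − 5.6 = 0.5
h=7: ŷ = 2.6 + 0.5·7 = 6.1; r = 5.6 − 6.1 = -0.5
Largest |r| is 1.5 at h = 4, residual 1.5.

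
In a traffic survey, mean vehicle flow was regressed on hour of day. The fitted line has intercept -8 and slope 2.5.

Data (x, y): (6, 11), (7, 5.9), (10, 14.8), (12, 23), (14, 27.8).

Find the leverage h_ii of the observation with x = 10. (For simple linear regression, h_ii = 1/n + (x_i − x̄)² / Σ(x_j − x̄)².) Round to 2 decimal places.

h = 0.20

x̄ = (6 + 7 + 10 + 12 + 14)/5 = 9.8
Σ(x − x̄)² = 14.44 + 7.84 + 0.04 + 4.84 + 17.64 = 44.8
h = 1/5 + (0.2)²/44.8 = 0.2 + 0.000892857 = 0.20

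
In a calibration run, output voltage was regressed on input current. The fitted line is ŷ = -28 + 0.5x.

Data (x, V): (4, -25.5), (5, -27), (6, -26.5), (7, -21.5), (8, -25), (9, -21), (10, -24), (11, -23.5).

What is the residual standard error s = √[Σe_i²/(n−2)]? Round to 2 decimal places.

s = 1.96

x=4: ŷ = -28 + 0.5·4 = -26; e = -25.5 − (-26) = 0.5
x=5: ŷ = -28 + 0.5·5 = -25.5; e = -27 − (-25.5) = -1.5
x=6: ŷ = -28 + 0.5·6 = -25; e = -26.5 − (-25) = -1.5
x=7: ŷ = -28 + 0.5·7 = -24.5; e = -21.5 − (-24.5) = 3
x=8: ŷ = -28 + 0.5·8 = -24; e = -25 − (-24) = -1
x=9: ŷ = -28 + 0.5·9 = -23.5; e = -21 − (-23.5) = 2.5
x=10: ŷ = -28 + 0.5·10 = -23; e = -24 − (-23) = -1
x=11: ŷ = -28 + 0.5·11 = -22.5; e = -23.5 − (-22.5) = -1
SSE = 0.25 + 2.25 + 2.25 + 9 + 1 + 6.25 + 1 + 1 = 23
s = √(23/6) = √3.83333 ≈ 1.96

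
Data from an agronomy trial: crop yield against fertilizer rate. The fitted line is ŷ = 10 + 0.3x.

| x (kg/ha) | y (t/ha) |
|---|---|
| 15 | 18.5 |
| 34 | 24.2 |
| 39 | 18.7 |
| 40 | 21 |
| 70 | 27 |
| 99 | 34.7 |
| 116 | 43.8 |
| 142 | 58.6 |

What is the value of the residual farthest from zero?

e = 6

x=15: ŷ = 10 + 0.3·15 = 14.5; e = 18.5 − 14.5 = 4
x=34: ŷ = 10 + 0.3·34 = 20.2; e = 24.2 − 20.2 = 4
x=39: ŷ = 10 + 0.3·39 = 21.7; e = 18.7 − 21.7 = -3
x=40: ŷ = 10 + 0.3·40 = 22; e = 21 − 22 = -1
x=70: ŷ = 10 + 0.3·70 = 31; e = 27 − 31 = -4
x=99: ŷ = 10 + 0.3·99 = 39.7; e = 34.7 − 39.7 = -5
x=116: ŷ = 10 + 0.3·116 = 44.8; e = 43.8 − 44.8 = -1
x=142: ŷ = 10 + 0.3·142 = 52.6; e = 58.6 − 52.6 = 6
Largest |e| is 6 at x = 142, residual 6.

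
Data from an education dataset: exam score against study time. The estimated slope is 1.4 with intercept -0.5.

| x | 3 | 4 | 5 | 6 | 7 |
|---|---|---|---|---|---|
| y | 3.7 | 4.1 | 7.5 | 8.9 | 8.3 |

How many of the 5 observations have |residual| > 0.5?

4

x=3: ŷ = -0.5 + 1.4·3 = 3.7; e = 3.7 − 3.7 = 0
x=4: ŷ = -0.5 + 1.4·4 = 5.1; e = 4.1 − 5.1 = -1
x=5: ŷ = -0.5 + 1.4·5 = 6.5; e = 7.5 − 6.5 = 1
x=6: ŷ = -0.5 + 1.4·6 = 7.9; e = 8.9 − 7.9 = 1
x=7: ŷ = -0.5 + 1.4·7 = 9.3; e = 8.3 − 9.3 = -1
|e| > 0.5: x=4 (|e|=1), x=5 (|e|=1), x=6 (|e|=1), x=7 (|e|=1) → 4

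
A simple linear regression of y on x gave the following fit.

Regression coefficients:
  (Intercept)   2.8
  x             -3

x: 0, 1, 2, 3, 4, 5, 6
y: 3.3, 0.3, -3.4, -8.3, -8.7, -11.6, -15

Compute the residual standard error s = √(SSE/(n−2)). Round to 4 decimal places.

s = 1.0583

x=0: ŷ = 2.8 − 3·0 = 2.8; r = 3.3 − 2.8 = 0.5
x=1: ŷ = 2.8 − 3·1 = -0.2; r = 0.3 − (-0.2) = 0.5
x=2: ŷ = 2.8 − 3·2 = -3.2; r = -3.4 − (-3.2) = -0.2
x=3: ŷ = 2.8 − 3·3 = -6.2; r = -8.3 − (-6.2) = -2.1
x=4: ŷ = 2.8 − 3·4 = -9.2; r = -8.7 − (-9.2) = 0.5
x=5: ŷ = 2.8 − 3·5 = -12.2; r = -11.6 − (-12.2) = 0.6
x=6: ŷ = 2.8 − 3·6 = -15.2; r = -15 − (-15.2) = 0.2
SSE = 0.25 + 0.25 + 0.04 + 4.41 + 0.25 + 0.36 + 0.04 = 5.6
s = √(5.6/5) = √1.12 ≈ 1.0583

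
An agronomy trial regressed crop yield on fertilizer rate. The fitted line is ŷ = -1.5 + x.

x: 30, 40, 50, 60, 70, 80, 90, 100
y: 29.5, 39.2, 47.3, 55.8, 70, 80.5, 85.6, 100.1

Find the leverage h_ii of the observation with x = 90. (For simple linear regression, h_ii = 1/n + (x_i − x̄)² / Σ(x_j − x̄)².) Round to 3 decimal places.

x̄ = (30 + 40 + 50 + 60 + 70 + 80 + 90 + 100)/8 = 65
Σ(x − x̄)² = 1225 + 625 + 225 + 25 + 25 + 225 + 625 + 1225 = 4200
h = 1/8 + (25)²/4200 = 0.125 + 0.14881 = 0.274

h = 0.274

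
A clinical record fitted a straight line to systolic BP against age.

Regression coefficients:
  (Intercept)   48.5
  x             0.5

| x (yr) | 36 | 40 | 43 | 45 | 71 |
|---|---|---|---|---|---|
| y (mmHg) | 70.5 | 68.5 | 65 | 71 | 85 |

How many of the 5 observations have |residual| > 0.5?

3

x=36: ŷ = 48.5 + 0.5·36 = 66.5; r = 70.5 − 66.5 = 4
x=40: ŷ = 48.5 + 0.5·40 = 68.5; r = 68.5 − 68.5 = 0
x=43: ŷ = 48.5 + 0.5·43 = 70; r = 65 − 70 = -5
x=45: ŷ = 48.5 + 0.5·45 = 71; r = 71 − 71 = 0
x=71: ŷ = 48.5 + 0.5·71 = 84; r = 85 − 84 = 1
|r| > 0.5: x=36 (|r|=4), x=43 (|r|=5), x=71 (|r|=1) → 3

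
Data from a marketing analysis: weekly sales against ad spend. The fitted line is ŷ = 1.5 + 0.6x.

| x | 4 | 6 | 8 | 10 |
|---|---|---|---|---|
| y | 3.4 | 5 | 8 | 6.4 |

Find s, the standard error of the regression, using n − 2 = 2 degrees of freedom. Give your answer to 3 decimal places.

s = 1.476

x=4: ŷ = 1.5 + 0.6·4 = 3.9; e = 3.4 − 3.9 = -0.5
x=6: ŷ = 1.5 + 0.6·6 = 5.1; e = 5 − 5.1 = -0.1
x=8: ŷ = 1.5 + 0.6·8 = 6.3; e = 8 − 6.3 = 1.7
x=10: ŷ = 1.5 + 0.6·10 = 7.5; e = 6.4 − 7.5 = -1.1
SSE = 0.25 + 0.01 + 2.89 + 1.21 = 4.36
s = √(4.36/2) = √2.18 ≈ 1.476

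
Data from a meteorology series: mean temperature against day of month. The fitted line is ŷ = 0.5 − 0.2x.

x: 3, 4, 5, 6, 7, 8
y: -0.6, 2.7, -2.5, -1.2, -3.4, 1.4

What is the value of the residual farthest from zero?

x=3: ŷ = 0.5 − 0.2·3 = -0.1; r = -0.6 − (-0.1) = -0.5
x=4: ŷ = 0.5 − 0.2·4 = -0.3; r = 2.7 − (-0.3) = 3
x=5: ŷ = 0.5 − 0.2·5 = -0.5; r = -2.5 − (-0.5) = -2
x=6: ŷ = 0.5 − 0.2·6 = -0.7; r = -1.2 − (-0.7) = -0.5
x=7: ŷ = 0.5 − 0.2·7 = -0.9; r = -3.4 − (-0.9) = -2.5
x=8: ŷ = 0.5 − 0.2·8 = -1.1; r = 1.4 − (-1.1) = 2.5
Largest |r| is 3 at x = 4, residual 3.

r = 3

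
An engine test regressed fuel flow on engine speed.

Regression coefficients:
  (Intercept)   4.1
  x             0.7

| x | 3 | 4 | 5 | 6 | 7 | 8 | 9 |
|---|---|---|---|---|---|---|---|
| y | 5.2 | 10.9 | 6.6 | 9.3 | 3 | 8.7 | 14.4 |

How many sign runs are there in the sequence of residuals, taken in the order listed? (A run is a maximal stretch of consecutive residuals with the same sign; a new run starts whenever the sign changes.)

x=3: ŷ = 4.1 + 0.7·3 = 6.2; e = 5.2 − 6.2 = -1
x=4: ŷ = 4.1 + 0.7·4 = 6.9; e = 10.9 − 6.9 = 4
x=5: ŷ = 4.1 + 0.7·5 = 7.6; e = 6.6 − 7.6 = -1
x=6: ŷ = 4.1 + 0.7·6 = 8.3; e = 9.3 − 8.3 = 1
x=7: ŷ = 4.1 + 0.7·7 = 9; e = 3 − 9 = -6
x=8: ŷ = 4.1 + 0.7·8 = 9.7; e = 8.7 − 9.7 = -1
x=9: ŷ = 4.1 + 0.7·9 = 10.4; e = 14.4 − 10.4 = 4
Signs: − + − + − − +
Runs: −×1, +×1, −×1, +×1, −×2, +×1 → 6

6 runs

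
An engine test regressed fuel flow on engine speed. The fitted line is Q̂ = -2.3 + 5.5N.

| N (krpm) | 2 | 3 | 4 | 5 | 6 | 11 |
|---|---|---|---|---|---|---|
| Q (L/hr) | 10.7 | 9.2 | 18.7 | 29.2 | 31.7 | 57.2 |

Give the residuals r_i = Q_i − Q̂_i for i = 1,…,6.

N=2: Q̂ = -2.3 + 5.5·2 = 8.7; r = 10.7 − 8.7 = 2
N=3: Q̂ = -2.3 + 5.5·3 = 14.2; r = 9.2 − 14.2 = -5
N=4: Q̂ = -2.3 + 5.5·4 = 19.7; r = 18.7 − 19.7 = -1
N=5: Q̂ = -2.3 + 5.5·5 = 25.2; r = 29.2 − 25.2 = 4
N=6: Q̂ = -2.3 + 5.5·6 = 30.7; r = 31.7 − 30.7 = 1
N=11: Q̂ = -2.3 + 5.5·11 = 58.2; r = 57.2 − 58.2 = -1

2, -5, -1, 4, 1, -1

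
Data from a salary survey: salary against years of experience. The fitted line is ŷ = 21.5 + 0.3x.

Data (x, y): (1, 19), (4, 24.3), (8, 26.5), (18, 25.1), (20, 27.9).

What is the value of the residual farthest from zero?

x=1: ŷ = 21.5 + 0.3·1 = 21.8; r = 19 − 21.8 = -2.8
x=4: ŷ = 21.5 + 0.3·4 = 22.7; r = 24.3 − 22.7 = 1.6
x=8: ŷ = 21.5 + 0.3·8 = 23.9; r = 26.5 − 23.9 = 2.6
x=18: ŷ = 21.5 + 0.3·18 = 26.9; r = 25.1 − 26.9 = -1.8
x=20: ŷ = 21.5 + 0.3·20 = 27.5; r = 27.9 − 27.5 = 0.4
Largest |r| is 2.8 at x = 1, residual -2.8.

r = -2.8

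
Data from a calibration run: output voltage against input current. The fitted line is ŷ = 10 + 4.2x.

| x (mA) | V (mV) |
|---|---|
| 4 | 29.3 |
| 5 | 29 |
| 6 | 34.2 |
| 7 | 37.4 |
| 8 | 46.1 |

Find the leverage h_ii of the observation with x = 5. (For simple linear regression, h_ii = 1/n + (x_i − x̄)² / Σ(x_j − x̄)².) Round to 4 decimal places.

h = 0.3000

x̄ = (4 + 5 + 6 + 7 + 8)/5 = 6
Σ(x − x̄)² = 4 + 1 + 0 + 1 + 4 = 10
h = 1/5 + (-1)²/10 = 0.2 + 0.1 = 0.3000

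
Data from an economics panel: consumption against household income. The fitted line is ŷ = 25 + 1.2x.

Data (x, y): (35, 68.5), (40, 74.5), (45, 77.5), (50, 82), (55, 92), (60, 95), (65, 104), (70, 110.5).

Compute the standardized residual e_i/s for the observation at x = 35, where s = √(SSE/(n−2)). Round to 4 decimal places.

0.7500

x=35: ŷ = 25 + 1.2·35 = 67; e = 68.5 − 67 = 1.5
x=40: ŷ = 25 + 1.2·40 = 73; e = 74.5 − 73 = 1.5
x=45: ŷ = 25 + 1.2·45 = 79; e = 77.5 − 79 = -1.5
x=50: ŷ = 25 + 1.2·50 = 85; e = 82 − 85 = -3
x=55: ŷ = 25 + 1.2·55 = 91; e = 92 − 91 = 1
x=60: ŷ = 25 + 1.2·60 = 97; e = 95 − 97 = -2
x=65: ŷ = 25 + 1.2·65 = 103; e = 104 − 103 = 1
x=70: ŷ = 25 + 1.2·70 = 109; e = 110.5 − 109 = 1.5
SSE = 2.25 + 2.25 + 2.25 + 9 + 1 + 4 + 1 + 2.25 = 24
s = √(24/6) = 2
e/s = 1.5 / 2 = 0.7500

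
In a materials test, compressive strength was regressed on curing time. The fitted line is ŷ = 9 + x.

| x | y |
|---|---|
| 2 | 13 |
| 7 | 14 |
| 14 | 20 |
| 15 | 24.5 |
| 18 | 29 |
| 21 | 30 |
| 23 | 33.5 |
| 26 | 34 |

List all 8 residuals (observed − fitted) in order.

x=2: ŷ = 9 + 2 = 11; e = 13 − 11 = 2
x=7: ŷ = 9 + 7 = 16; e = 14 − 16 = -2
x=14: ŷ = 9 + 14 = 23; e = 20 − 23 = -3
x=15: ŷ = 9 + 15 = 24; e = 24.5 − 24 = 0.5
x=18: ŷ = 9 + 18 = 27; e = 29 − 27 = 2
x=21: ŷ = 9 + 21 = 30; e = 30 − 30 = 0
x=23: ŷ = 9 + 23 = 32; e = 33.5 − 32 = 1.5
x=26: ŷ = 9 + 26 = 35; e = 34 − 35 = -1

2, -2, -3, 0.5, 2, 0, 1.5, -1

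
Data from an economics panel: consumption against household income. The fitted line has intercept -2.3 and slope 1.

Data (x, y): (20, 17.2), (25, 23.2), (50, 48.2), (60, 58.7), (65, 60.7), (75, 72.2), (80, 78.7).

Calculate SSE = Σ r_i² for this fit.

SSE = 7

x=20: ŷ = -2.3 + 20 = 17.7; r = 17.2 − 17.7 = -0.5
x=25: ŷ = -2.3 + 25 = 22.7; r = 23.2 − 22.7 = 0.5
x=50: ŷ = -2.3 + 50 = 47.7; r = 48.2 − 47.7 = 0.5
x=60: ŷ = -2.3 + 60 = 57.7; r = 58.7 − 57.7 = 1
x=65: ŷ = -2.3 + 65 = 62.7; r = 60.7 − 62.7 = -2
x=75: ŷ = -2.3 + 75 = 72.7; r = 72.2 − 72.7 = -0.5
x=80: ŷ = -2.3 + 80 = 77.7; r = 78.7 − 77.7 = 1
SSE = 0.25 + 0.25 + 0.25 + 1 + 4 + 0.25 + 1 = 7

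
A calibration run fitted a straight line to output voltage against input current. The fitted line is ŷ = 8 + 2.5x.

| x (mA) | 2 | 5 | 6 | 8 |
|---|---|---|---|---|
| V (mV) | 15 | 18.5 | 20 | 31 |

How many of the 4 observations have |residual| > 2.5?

2

x=2: ŷ = 8 + 2.5·2 = 13; r = 15 − 13 = 2
x=5: ŷ = 8 + 2.5·5 = 20.5; r = 18.5 − 20.5 = -2
x=6: ŷ = 8 + 2.5·6 = 23; r = 20 − 23 = -3
x=8: ŷ = 8 + 2.5·8 = 28; r = 31 − 28 = 3
|r| > 2.5: x=6 (|r|=3), x=8 (|r|=3) → 2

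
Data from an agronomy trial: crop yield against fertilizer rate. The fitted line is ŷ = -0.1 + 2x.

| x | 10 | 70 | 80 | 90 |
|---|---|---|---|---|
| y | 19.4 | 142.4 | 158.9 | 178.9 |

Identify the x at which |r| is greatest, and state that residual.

x = 70, r = 2.5

x=10: ŷ = -0.1 + 2·10 = 19.9; r = 19.4 − 19.9 = -0.5
x=70: ŷ = -0.1 + 2·70 = 139.9; r = 142.4 − 139.9 = 2.5
x=80: ŷ = -0.1 + 2·80 = 159.9; r = 158.9 − 159.9 = -1
x=90: ŷ = -0.1 + 2·90 = 179.9; r = 178.9 − 179.9 = -1
Largest |r| is 2.5 at x = 70, residual 2.5.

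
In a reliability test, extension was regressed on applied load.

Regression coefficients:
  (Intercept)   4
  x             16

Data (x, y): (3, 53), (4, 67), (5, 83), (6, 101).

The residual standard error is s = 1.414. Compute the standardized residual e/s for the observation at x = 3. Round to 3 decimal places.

ŷ = 4 + 16·3 = 52
e = 53 − 52 = 1
e/s = 1 / 1.414 = 0.707

0.707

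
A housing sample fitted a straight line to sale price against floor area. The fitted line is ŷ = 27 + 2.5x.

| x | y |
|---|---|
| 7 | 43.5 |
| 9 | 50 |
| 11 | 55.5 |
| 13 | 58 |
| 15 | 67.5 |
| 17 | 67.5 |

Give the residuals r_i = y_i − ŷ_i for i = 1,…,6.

x=7: ŷ = 27 + 2.5·7 = 44.5; r = 43.5 − 44.5 = -1
x=9: ŷ = 27 + 2.5·9 = 49.5; r = 50 − 49.5 = 0.5
x=11: ŷ = 27 + 2.5·11 = 54.5; r = 55.5 − 54.5 = 1
x=13: ŷ = 27 + 2.5·13 = 59.5; r = 58 − 59.5 = -1.5
x=15: ŷ = 27 + 2.5·15 = 64.5; r = 67.5 − 64.5 = 3
x=17: ŷ = 27 + 2.5·17 = 69.5; r = 67.5 − 69.5 = -2

-1, 0.5, 1, -1.5, 3, -2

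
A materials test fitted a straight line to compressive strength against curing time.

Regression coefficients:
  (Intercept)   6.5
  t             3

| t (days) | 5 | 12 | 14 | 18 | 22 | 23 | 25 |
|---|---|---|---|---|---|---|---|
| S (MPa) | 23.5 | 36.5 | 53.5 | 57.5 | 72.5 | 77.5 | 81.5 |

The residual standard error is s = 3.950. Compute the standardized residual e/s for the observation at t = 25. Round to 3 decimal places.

Ŝ = 6.5 + 3·25 = 81.5
e = 81.5 − 81.5 = 0
e/s = 0 / 3.950 = 0.000

0.000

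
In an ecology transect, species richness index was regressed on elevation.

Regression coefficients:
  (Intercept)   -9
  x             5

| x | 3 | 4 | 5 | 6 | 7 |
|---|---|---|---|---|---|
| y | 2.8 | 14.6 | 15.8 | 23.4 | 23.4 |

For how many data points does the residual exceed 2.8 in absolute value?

x=3: ŷ = -9 + 5·3 = 6; r = 2.8 − 6 = -3.2
x=4: ŷ = -9 + 5·4 = 11; r = 14.6 − 11 = 3.6
x=5: ŷ = -9 + 5·5 = 16; r = 15.8 − 16 = -0.2
x=6: ŷ = -9 + 5·6 = 21; r = 23.4 − 21 = 2.4
x=7: ŷ = -9 + 5·7 = 26; r = 23.4 − 26 = -2.6
|r| > 2.8: x=3 (|r|=3.2), x=4 (|r|=3.6) → 2

2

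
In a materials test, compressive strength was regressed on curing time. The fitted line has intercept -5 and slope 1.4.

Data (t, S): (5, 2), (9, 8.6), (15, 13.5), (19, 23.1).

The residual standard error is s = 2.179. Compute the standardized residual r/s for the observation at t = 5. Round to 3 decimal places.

0.000

ŷ = -5 + 1.4·5 = 2
r = 2 − 2 = 0
r/s = 0 / 2.179 = 0.000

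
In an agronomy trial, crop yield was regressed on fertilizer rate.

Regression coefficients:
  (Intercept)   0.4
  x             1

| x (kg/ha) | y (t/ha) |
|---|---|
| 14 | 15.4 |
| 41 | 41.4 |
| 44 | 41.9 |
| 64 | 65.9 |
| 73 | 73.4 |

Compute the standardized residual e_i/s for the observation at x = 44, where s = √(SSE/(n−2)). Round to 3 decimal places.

x=14: ŷ = 0.4 + 14 = 14.4; e = 15.4 − 14.4 = 1
x=41: ŷ = 0.4 + 41 = 41.4; e = 41.4 − 41.4 = 0
x=44: ŷ = 0.4 + 44 = 44.4; e = 41.9 − 44.4 = -2.5
x=64: ŷ = 0.4 + 64 = 64.4; e = 65.9 − 64.4 = 1.5
x=73: ŷ = 0.4 + 73 = 73.4; e = 73.4 − 73.4 = 0
SSE = 1 + 0 + 6.25 + 2.25 + 0 = 9.5
s = √(9.5/3) = 1.77951
e/s = -2.5 / 1.77951 = -1.405

-1.405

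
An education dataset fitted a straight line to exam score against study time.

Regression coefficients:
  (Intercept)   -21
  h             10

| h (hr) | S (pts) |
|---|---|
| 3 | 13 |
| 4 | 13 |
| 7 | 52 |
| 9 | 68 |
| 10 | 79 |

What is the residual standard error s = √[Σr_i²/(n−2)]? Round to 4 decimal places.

h=3: Ŝ = -21 + 10·3 = 9; r = 13 − 9 = 4
h=4: Ŝ = -21 + 10·4 = 19; r = 13 − 19 = -6
h=7: Ŝ = -21 + 10·7 = 49; r = 52 − 49 = 3
h=9: Ŝ = -21 + 10·9 = 69; r = 68 − 69 = -1
h=10: Ŝ = -21 + 10·10 = 79; r = 79 − 79 = 0
SSE = 16 + 36 + 9 + 1 + 0 = 62
s = √(62/3) = √20.6667 ≈ 4.5461

s = 4.5461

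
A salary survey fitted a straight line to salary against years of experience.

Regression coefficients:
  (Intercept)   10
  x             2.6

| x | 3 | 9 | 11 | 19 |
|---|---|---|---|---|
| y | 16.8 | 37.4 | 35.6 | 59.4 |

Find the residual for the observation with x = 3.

ŷ = 10 + 2.6·3 = 17.8
r = 16.8 − 17.8 = -1

r = -1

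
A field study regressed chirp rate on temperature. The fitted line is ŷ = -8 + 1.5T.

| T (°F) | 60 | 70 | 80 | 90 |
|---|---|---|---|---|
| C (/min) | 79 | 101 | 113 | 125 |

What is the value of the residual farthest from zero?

T=60: ŷ = -8 + 1.5·60 = 82; e = 79 − 82 = -3
T=70: ŷ = -8 + 1.5·70 = 97; e = 101 − 97 = 4
T=80: ŷ = -8 + 1.5·80 = 112; e = 113 − 112 = 1
T=90: ŷ = -8 + 1.5·90 = 127; e = 125 − 127 = -2
Largest |e| is 4 at T = 70, residual 4.

e = 4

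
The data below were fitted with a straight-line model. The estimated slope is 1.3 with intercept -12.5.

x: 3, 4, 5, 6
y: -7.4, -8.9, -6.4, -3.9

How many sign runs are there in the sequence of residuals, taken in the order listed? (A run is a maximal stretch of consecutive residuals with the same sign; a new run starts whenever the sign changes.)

3 runs

x=3: ŷ = -12.5 + 1.3·3 = -8.6; r = -7.4 − (-8.6) = 1.2
x=4: ŷ = -12.5 + 1.3·4 = -7.3; r = -8.9 − (-7.3) = -1.6
x=5: ŷ = -12.5 + 1.3·5 = -6; r = -6.4 − (-6) = -0.4
x=6: ŷ = -12.5 + 1.3·6 = -4.7; r = -3.9 − (-4.7) = 0.8
Signs: + − − +
Runs: +×1, −×2, +×1 → 3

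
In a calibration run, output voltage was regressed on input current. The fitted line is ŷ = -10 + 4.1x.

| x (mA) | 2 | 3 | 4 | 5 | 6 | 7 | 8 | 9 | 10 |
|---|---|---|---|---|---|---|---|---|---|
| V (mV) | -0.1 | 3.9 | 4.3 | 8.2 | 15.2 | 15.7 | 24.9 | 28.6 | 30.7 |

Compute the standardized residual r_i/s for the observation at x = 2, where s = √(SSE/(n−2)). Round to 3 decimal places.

x=2: ŷ = -10 + 4.1·2 = -1.8; r = -0.1 − (-1.8) = 1.7
x=3: ŷ = -10 + 4.1·3 = 2.3; r = 3.9 − 2.3 = 1.6
x=4: ŷ = -10 + 4.1·4 = 6.4; r = 4.3 − 6.4 = -2.1
x=5: ŷ = -10 + 4.1·5 = 10.5; r = 8.2 − 10.5 = -2.3
x=6: ŷ = -10 + 4.1·6 = 14.6; r = 15.2 − 14.6 = 0.6
x=7: ŷ = -10 + 4.1·7 = 18.7; r = 15.7 − 18.7 = -3
x=8: ŷ = -10 + 4.1·8 = 22.8; r = 24.9 − 22.8 = 2.1
x=9: ŷ = -10 + 4.1·9 = 26.9; r = 28.6 − 26.9 = 1.7
x=10: ŷ = -10 + 4.1·10 = 31; r = 30.7 − 31 = -0.3
SSE = 2.89 + 2.56 + 4.41 + 5.29 + 0.36 + 9 + 4.41 + 2.89 + 0.09 = 31.9
s = √(31.9/7) = 2.13475
r/s = 1.7 / 2.13475 = 0.796

0.796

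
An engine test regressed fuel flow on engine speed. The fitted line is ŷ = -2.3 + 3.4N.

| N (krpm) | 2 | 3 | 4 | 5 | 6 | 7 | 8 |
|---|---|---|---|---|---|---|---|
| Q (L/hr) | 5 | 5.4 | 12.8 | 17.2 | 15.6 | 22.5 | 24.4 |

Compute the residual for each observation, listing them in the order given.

N=2: ŷ = -2.3 + 3.4·2 = 4.5; e = 5 − 4.5 = 0.5
N=3: ŷ = -2.3 + 3.4·3 = 7.9; e = 5.4 − 7.9 = -2.5
N=4: ŷ = -2.3 + 3.4·4 = 11.3; e = 12.8 − 11.3 = 1.5
N=5: ŷ = -2.3 + 3.4·5 = 14.7; e = 17.2 − 14.7 = 2.5
N=6: ŷ = -2.3 + 3.4·6 = 18.1; e = 15.6 − 18.1 = -2.5
N=7: ŷ = -2.3 + 3.4·7 = 21.5; e = 22.5 − 21.5 = 1
N=8: ŷ = -2.3 + 3.4·8 = 24.9; e = 24.4 − 24.9 = -0.5

0.5, -2.5, 1.5, 2.5, -2.5, 1, -0.5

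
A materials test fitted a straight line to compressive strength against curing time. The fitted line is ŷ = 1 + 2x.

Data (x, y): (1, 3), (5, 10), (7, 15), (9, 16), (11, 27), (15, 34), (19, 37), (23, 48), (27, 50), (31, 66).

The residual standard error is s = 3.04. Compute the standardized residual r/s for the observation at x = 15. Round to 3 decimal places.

ŷ = 1 + 2·15 = 31
r = 34 − 31 = 3
r/s = 3 / 3.04 = 0.987

0.987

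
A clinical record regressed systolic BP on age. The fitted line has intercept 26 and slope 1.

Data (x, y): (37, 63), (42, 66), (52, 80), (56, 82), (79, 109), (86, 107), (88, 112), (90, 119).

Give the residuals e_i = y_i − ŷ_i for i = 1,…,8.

0, -2, 2, 0, 4, -5, -2, 3

x=37: ŷ = 26 + 37 = 63; e = 63 − 63 = 0
x=42: ŷ = 26 + 42 = 68; e = 66 − 68 = -2
x=52: ŷ = 26 + 52 = 78; e = 80 − 78 = 2
x=56: ŷ = 26 + 56 = 82; e = 82 − 82 = 0
x=79: ŷ = 26 + 79 = 105; e = 109 − 105 = 4
x=86: ŷ = 26 + 86 = 112; e = 107 − 112 = -5
x=88: ŷ = 26 + 88 = 114; e = 112 − 114 = -2
x=90: ŷ = 26 + 90 = 116; e = 119 − 116 = 3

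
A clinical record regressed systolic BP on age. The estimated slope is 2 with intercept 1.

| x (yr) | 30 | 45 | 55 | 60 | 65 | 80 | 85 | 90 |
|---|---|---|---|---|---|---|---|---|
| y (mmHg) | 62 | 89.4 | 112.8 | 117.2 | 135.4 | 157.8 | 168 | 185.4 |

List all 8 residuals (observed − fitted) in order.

1, -1.6, 1.8, -3.8, 4.4, -3.2, -3, 4.4

x=30: ŷ = 1 + 2·30 = 61; r = 62 − 61 = 1
x=45: ŷ = 1 + 2·45 = 91; r = 89.4 − 91 = -1.6
x=55: ŷ = 1 + 2·55 = 111; r = 112.8 − 111 = 1.8
x=60: ŷ = 1 + 2·60 = 121; r = 117.2 − 121 = -3.8
x=65: ŷ = 1 + 2·65 = 131; r = 135.4 − 131 = 4.4
x=80: ŷ = 1 + 2·80 = 161; r = 157.8 − 161 = -3.2
x=85: ŷ = 1 + 2·85 = 171; r = 168 − 171 = -3
x=90: ŷ = 1 + 2·90 = 181; r = 185.4 − 181 = 4.4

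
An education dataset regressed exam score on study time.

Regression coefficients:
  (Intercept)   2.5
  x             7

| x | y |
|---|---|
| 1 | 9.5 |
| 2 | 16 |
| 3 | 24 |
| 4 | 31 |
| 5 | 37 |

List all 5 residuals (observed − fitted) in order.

0, -0.5, 0.5, 0.5, -0.5

x=1: ŷ = 2.5 + 7·1 = 9.5; r = 9.5 − 9.5 = 0
x=2: ŷ = 2.5 + 7·2 = 16.5; r = 16 − 16.5 = -0.5
x=3: ŷ = 2.5 + 7·3 = 23.5; r = 24 − 23.5 = 0.5
x=4: ŷ = 2.5 + 7·4 = 30.5; r = 31 − 30.5 = 0.5
x=5: ŷ = 2.5 + 7·5 = 37.5; r = 37 − 37.5 = -0.5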